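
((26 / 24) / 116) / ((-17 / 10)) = -65 / 11832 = -0.01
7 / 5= 1.40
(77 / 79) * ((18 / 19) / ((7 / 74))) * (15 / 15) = 14652 / 1501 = 9.76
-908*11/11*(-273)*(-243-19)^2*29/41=493456729584/41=12035529989.85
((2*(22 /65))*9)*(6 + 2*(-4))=-12.18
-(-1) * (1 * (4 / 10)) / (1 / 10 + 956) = 4 / 9561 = 0.00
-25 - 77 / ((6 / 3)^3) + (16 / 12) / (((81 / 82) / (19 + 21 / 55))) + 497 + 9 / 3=491.54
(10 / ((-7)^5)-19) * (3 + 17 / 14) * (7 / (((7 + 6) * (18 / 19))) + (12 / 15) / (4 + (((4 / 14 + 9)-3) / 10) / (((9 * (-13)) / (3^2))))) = -61.72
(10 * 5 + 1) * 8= 408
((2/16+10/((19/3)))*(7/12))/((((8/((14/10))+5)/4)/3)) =12691/11400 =1.11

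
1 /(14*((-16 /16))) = -1 /14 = -0.07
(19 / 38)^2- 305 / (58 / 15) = -78.63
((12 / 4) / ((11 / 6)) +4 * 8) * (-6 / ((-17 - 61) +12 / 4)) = 2.69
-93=-93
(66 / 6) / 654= 11 / 654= 0.02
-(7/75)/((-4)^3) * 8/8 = 7/4800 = 0.00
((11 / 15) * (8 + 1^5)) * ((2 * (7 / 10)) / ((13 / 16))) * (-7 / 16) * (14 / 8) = -11319 / 1300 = -8.71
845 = 845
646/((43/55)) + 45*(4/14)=252580/301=839.14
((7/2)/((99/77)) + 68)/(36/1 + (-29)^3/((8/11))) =-5092/2411919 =-0.00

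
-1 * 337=-337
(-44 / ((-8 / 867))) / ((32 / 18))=85833 / 32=2682.28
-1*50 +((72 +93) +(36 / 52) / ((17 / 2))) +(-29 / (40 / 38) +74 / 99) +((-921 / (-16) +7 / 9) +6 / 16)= 257286889 / 1750320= 146.99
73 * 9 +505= 1162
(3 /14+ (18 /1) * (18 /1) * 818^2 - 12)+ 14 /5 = 15175731691 /70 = 216796167.01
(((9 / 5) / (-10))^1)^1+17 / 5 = 161 / 50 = 3.22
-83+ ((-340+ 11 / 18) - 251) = -12121 / 18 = -673.39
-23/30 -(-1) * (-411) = -12353/30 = -411.77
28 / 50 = 0.56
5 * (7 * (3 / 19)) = 105 / 19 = 5.53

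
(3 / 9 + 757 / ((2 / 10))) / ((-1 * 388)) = -2839 / 291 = -9.76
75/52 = 1.44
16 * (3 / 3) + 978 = 994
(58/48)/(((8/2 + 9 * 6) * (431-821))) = -1/18720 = -0.00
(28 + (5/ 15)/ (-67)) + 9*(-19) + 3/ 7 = -200605/ 1407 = -142.58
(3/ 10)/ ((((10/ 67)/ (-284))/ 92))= -1312932/ 25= -52517.28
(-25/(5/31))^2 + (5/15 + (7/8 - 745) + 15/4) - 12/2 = 558695/24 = 23278.96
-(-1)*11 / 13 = 11 / 13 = 0.85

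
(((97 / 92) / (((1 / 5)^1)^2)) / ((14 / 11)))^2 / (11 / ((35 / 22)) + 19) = 3557778125 / 214951744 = 16.55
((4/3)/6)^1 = 2/9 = 0.22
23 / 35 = 0.66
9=9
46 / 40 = 1.15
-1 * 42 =-42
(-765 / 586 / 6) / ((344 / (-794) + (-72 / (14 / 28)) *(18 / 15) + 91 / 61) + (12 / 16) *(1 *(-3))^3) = 0.00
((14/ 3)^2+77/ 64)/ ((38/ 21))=92659/ 7296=12.70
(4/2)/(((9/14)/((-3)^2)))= 28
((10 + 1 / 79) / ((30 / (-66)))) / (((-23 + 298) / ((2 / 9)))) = -1582 / 88875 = -0.02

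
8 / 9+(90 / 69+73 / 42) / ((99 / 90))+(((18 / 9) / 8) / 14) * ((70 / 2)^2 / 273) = 6191137 / 1657656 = 3.73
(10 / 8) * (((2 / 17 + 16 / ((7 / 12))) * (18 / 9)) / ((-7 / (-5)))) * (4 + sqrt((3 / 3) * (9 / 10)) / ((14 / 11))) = 270435 * sqrt(10) / 23324 + 163900 / 833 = 233.42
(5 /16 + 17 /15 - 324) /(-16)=77413 /3840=20.16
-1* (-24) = 24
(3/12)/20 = 1/80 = 0.01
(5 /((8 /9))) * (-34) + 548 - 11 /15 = 21361 /60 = 356.02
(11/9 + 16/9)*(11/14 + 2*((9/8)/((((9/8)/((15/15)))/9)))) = 789/14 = 56.36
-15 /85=-3 /17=-0.18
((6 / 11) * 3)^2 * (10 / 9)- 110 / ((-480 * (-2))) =33229 / 11616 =2.86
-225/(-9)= 25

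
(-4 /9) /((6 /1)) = -2 /27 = -0.07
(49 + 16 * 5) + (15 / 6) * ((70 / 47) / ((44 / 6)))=133911 / 1034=129.51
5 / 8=0.62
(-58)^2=3364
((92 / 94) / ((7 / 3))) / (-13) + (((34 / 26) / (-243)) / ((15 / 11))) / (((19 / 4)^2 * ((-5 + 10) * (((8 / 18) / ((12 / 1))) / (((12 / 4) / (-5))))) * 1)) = -55060882 / 1736996625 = -0.03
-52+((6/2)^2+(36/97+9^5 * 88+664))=504102537/97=5196933.37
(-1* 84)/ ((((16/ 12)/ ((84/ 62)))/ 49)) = -129654/ 31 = -4182.39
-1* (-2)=2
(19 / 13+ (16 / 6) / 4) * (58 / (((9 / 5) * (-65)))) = -4814 / 4563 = -1.06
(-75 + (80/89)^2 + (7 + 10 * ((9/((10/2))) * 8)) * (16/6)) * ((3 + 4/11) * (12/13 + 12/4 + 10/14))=5123.68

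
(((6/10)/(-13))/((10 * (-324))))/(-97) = -1/6809400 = -0.00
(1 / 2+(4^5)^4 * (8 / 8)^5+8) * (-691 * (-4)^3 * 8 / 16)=24312401113570864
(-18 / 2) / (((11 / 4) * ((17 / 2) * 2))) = -36 / 187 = -0.19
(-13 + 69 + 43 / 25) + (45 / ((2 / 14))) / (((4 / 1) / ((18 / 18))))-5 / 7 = 95029 / 700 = 135.76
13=13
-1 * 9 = -9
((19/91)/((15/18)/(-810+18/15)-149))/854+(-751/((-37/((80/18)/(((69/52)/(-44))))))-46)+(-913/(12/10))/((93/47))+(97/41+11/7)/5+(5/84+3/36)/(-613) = -17207120796689337423566297/5029794957731987558934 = -3421.04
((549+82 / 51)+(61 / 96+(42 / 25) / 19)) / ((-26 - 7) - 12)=-427392319 / 34884000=-12.25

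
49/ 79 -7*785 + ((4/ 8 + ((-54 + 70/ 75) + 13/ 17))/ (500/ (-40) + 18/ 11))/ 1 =-26430584809/ 4814655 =-5489.61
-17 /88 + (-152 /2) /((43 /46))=-308379 /3784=-81.50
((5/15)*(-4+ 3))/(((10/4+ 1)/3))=-2/7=-0.29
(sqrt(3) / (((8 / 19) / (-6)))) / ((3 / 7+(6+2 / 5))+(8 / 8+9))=-105 * sqrt(3) / 124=-1.47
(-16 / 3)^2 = 256 / 9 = 28.44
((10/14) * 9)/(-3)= -15/7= -2.14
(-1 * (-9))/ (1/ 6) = 54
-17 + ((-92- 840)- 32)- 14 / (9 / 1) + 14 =-8717 / 9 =-968.56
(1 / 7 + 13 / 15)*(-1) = -106 / 105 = -1.01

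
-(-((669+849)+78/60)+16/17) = 258121/170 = 1518.36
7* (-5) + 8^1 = -27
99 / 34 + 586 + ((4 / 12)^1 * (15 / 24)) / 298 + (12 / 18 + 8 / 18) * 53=236286839 / 364752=647.80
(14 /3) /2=7 /3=2.33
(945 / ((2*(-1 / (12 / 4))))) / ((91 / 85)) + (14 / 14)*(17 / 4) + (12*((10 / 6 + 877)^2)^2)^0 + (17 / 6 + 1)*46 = -178223 / 156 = -1142.46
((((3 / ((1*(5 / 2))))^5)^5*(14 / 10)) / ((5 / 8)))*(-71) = -113038825207000492670976 / 7450580596923828125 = -15171.81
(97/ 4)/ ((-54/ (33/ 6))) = -1067/ 432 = -2.47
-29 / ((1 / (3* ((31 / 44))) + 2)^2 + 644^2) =-250821 / 3587104564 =-0.00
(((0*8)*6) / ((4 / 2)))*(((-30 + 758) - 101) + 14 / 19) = 0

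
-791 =-791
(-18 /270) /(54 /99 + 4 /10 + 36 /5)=-11 /1344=-0.01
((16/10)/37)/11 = 8/2035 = 0.00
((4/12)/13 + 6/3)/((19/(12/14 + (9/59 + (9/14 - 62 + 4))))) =-6.01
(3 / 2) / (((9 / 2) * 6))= 1 / 18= 0.06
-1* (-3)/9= 1/3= 0.33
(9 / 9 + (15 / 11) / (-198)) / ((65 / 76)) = 27398 / 23595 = 1.16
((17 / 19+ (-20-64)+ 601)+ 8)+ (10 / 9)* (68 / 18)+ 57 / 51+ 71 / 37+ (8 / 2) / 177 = 30450319750 / 57113829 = 533.15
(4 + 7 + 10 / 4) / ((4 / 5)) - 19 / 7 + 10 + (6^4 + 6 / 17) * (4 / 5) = 5051517 / 4760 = 1061.24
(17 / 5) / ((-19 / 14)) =-238 / 95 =-2.51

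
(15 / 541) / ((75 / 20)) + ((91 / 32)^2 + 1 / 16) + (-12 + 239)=130273109 / 553984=235.16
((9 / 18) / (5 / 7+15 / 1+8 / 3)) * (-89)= -1869 / 772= -2.42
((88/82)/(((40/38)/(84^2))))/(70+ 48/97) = 71523144/700895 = 102.05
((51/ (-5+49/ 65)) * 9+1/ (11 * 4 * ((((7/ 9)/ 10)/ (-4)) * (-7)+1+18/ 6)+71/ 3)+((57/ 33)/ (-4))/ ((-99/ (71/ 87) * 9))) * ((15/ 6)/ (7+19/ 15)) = -980926070002075/ 30007572175944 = -32.69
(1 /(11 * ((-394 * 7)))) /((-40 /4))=1 /303380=0.00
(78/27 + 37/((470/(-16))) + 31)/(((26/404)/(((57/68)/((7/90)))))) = 397296327/72709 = 5464.20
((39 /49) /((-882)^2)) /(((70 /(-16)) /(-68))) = 0.00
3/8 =0.38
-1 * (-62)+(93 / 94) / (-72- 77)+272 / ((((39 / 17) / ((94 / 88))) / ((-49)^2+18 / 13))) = 23770821136135 / 78111462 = 304319.24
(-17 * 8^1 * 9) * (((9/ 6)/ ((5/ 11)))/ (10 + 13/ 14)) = -1848/ 5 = -369.60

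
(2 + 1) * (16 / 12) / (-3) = -4 / 3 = -1.33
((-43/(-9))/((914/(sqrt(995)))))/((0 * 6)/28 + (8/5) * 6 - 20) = -215 * sqrt(995)/427752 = -0.02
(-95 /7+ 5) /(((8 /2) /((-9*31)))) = 4185 /7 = 597.86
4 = 4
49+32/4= 57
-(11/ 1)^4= -14641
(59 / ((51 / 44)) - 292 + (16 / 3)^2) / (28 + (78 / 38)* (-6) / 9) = -309092 / 38709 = -7.99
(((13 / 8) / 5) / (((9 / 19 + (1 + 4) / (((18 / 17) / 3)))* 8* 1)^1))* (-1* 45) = -6669 / 53408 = -0.12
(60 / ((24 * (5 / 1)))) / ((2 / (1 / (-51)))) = -0.00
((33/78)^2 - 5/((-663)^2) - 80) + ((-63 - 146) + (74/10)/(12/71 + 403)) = -72678129400823/251653252500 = -288.80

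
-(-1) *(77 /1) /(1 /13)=1001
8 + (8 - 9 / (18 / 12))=10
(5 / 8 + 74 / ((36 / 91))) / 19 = 13513 / 1368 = 9.88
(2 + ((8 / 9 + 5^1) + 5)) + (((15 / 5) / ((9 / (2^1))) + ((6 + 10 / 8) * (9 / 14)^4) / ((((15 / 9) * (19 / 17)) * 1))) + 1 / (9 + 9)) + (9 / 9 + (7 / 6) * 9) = 3386499551 / 131382720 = 25.78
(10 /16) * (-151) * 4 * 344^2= -44671840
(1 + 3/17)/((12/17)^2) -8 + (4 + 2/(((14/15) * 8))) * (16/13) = -1265/3276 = -0.39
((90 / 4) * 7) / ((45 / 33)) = 231 / 2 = 115.50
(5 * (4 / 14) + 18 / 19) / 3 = 316 / 399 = 0.79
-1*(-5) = 5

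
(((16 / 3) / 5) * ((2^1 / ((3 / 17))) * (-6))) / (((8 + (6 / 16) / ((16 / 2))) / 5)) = -69632 / 1545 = -45.07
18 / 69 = 6 / 23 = 0.26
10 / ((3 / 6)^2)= 40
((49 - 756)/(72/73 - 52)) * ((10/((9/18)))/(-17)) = -36865/2261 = -16.30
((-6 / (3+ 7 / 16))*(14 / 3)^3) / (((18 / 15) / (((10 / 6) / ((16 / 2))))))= -27440 / 891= -30.80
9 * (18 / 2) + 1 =82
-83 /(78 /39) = -41.50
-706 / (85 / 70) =-9884 / 17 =-581.41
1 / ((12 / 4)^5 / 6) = 2 / 81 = 0.02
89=89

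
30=30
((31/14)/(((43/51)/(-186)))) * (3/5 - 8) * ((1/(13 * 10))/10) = 5440221/1956500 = 2.78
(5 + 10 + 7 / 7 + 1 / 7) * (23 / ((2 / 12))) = 15594 / 7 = 2227.71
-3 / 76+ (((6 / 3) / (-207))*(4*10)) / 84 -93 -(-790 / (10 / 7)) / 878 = -13403142065 / 145033308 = -92.41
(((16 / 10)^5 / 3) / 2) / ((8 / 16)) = 32768 / 9375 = 3.50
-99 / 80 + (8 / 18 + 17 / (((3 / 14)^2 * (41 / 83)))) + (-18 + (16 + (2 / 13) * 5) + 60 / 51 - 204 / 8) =1572540683 / 2174640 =723.13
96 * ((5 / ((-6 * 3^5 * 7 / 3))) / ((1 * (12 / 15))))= -100 / 567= -0.18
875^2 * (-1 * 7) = -5359375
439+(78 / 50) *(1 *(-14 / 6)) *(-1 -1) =446.28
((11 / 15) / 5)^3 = 1331 / 421875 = 0.00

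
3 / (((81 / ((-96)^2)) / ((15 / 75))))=1024 / 15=68.27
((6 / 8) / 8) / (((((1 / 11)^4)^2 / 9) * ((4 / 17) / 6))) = 295172179137 / 64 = 4612065299.02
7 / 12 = 0.58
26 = 26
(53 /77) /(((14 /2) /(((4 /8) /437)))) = 53 /471086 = 0.00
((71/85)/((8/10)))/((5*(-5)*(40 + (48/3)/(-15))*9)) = -71/595680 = -0.00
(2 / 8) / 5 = 1 / 20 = 0.05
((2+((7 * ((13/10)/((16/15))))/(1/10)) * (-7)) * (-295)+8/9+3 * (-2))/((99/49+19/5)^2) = 1517601810725/292820544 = 5182.70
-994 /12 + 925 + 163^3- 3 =4331586.17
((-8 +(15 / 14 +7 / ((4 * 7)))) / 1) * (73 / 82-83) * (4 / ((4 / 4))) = 1259071 / 574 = 2193.50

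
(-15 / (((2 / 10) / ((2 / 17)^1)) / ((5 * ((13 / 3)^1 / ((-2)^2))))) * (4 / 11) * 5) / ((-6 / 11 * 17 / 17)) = 8125 / 51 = 159.31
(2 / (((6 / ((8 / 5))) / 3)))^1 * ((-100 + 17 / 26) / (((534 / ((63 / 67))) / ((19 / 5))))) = -2061234 / 1937975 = -1.06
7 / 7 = 1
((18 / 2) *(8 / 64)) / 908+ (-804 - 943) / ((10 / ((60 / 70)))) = -38070309 / 254240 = -149.74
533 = 533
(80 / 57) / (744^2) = 5 / 1971972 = 0.00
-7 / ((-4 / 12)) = 21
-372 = -372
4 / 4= 1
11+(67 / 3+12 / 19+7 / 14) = 3929 / 114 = 34.46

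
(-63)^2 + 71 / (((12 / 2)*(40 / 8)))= 119141 / 30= 3971.37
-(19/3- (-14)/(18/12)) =-47/3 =-15.67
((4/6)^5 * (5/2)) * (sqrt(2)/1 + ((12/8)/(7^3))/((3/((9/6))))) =20/27783 + 80 * sqrt(2)/243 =0.47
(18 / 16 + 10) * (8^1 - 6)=89 / 4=22.25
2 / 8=1 / 4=0.25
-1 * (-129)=129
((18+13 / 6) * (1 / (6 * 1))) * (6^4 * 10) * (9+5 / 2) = 500940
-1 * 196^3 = -7529536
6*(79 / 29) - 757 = -21479 / 29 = -740.66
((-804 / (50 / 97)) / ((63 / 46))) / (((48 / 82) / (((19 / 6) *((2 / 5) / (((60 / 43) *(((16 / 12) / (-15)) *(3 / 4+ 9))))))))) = 5007031069 / 2457000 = 2037.86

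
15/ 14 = 1.07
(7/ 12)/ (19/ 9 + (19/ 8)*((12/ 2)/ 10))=210/ 1273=0.16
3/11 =0.27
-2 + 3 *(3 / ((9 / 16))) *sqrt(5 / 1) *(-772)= -12352 *sqrt(5)-2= -27621.91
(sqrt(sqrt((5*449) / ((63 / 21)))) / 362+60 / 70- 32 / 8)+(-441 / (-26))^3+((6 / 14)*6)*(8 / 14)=2245^(1 / 4)*3^(3 / 4) / 1086+4201098697 / 861224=4878.07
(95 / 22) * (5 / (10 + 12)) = 475 / 484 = 0.98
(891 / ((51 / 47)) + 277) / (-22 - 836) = -718 / 561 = -1.28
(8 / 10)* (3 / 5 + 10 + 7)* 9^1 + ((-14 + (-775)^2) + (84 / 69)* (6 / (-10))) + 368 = 345635369 / 575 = 601104.99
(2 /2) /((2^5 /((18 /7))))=0.08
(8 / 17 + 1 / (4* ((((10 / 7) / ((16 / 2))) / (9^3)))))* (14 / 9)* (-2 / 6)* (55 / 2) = -6682907 / 459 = -14559.71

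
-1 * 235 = -235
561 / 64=8.77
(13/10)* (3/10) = 39/100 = 0.39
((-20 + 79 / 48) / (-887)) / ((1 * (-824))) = -881 / 35082624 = -0.00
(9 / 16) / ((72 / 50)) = 25 / 64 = 0.39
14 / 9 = 1.56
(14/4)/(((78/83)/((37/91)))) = 3071/2028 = 1.51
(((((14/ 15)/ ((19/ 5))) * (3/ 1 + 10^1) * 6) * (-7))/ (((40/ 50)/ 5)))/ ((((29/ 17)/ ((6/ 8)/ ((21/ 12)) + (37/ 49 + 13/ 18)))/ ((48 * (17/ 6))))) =-127354.65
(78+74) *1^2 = 152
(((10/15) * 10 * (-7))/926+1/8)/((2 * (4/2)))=829/44448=0.02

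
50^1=50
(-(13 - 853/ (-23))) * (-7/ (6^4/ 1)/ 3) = 56/ 621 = 0.09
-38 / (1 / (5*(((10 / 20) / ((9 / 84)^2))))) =-74480 / 9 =-8275.56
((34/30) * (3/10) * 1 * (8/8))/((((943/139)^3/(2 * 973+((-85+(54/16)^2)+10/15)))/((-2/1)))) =-16418958769921/4025096673600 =-4.08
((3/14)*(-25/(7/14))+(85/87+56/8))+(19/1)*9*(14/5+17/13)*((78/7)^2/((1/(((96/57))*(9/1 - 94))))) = -53225269781/4263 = -12485402.25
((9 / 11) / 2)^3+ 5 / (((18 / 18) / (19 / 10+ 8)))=49.57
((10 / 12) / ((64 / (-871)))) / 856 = -4355 / 328704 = -0.01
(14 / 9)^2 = 196 / 81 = 2.42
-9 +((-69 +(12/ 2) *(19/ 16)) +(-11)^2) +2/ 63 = 25279/ 504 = 50.16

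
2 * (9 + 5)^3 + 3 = 5491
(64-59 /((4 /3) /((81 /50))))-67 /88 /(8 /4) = -35489 /4400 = -8.07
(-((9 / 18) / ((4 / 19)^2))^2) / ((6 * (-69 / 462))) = 10034717 / 70656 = 142.02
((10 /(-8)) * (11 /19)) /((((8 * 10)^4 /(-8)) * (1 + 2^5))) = 1 /233472000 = 0.00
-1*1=-1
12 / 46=6 / 23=0.26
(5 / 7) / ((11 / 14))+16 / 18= 178 / 99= 1.80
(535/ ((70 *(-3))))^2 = 11449/ 1764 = 6.49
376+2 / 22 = 4137 / 11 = 376.09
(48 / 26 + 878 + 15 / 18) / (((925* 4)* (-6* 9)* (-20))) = 68693 / 311688000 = 0.00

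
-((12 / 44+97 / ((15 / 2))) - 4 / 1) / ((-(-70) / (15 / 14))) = -31 / 220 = -0.14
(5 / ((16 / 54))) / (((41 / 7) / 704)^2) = 409812480 / 1681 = 243790.89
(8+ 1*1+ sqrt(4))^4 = 14641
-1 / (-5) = 1 / 5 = 0.20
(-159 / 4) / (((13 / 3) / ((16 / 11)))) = -1908 / 143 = -13.34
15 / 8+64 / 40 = 139 / 40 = 3.48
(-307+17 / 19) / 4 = -76.53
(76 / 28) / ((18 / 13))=247 / 126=1.96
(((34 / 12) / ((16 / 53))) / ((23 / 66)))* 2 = 9911 / 184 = 53.86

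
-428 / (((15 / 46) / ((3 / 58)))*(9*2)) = -4922 / 1305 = -3.77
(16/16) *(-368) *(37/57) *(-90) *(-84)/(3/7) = -80062080/19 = -4213793.68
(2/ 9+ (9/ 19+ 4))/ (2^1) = 803/ 342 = 2.35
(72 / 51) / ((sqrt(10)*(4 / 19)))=57*sqrt(10) / 85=2.12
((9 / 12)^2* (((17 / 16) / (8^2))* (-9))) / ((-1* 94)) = 0.00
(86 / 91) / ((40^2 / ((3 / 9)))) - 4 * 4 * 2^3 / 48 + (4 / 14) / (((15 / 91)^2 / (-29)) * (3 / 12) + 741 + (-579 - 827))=-24804506159607 / 9300877986400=-2.67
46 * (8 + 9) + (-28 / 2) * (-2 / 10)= 3924 / 5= 784.80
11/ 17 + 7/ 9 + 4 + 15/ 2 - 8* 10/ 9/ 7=24965/ 2142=11.65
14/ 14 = 1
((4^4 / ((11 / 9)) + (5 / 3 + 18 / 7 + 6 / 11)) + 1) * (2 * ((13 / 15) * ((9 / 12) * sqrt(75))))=29380 * sqrt(3) / 21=2423.22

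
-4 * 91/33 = -364/33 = -11.03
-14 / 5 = -2.80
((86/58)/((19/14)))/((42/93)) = 1333/551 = 2.42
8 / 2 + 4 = 8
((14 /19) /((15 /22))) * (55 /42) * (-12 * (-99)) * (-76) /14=-63888 /7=-9126.86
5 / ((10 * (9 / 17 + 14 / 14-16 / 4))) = -17 / 84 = -0.20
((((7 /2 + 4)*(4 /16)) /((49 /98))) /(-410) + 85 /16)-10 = -3081 /656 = -4.70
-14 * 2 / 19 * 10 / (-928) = 35 / 2204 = 0.02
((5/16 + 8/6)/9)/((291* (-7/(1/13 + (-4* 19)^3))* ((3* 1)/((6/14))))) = 5.63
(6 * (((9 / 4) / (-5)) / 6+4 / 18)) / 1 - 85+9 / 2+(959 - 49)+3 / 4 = 12467 / 15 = 831.13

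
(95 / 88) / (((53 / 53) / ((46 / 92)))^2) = 95 / 352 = 0.27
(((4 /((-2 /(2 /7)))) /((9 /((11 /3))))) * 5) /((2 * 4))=-55 /378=-0.15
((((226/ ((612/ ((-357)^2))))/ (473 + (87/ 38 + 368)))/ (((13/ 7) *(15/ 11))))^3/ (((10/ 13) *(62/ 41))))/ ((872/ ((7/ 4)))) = 152559215099396735862617/ 8261572362466410000000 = 18.47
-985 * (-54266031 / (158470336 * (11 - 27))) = -53452040535 / 2535525376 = -21.08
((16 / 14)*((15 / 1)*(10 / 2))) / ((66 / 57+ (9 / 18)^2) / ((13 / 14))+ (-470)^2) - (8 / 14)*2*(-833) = 727211622136 / 763877443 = 952.00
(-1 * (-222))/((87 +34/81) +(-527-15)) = -17982/36821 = -0.49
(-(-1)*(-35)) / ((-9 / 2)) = 70 / 9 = 7.78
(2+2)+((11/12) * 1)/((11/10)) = 29/6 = 4.83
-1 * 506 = -506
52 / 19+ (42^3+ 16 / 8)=1407762 / 19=74092.74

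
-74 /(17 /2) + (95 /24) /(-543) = -1930351 /221544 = -8.71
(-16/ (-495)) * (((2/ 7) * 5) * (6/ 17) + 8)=1472/ 5355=0.27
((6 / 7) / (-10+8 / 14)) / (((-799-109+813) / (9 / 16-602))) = -0.58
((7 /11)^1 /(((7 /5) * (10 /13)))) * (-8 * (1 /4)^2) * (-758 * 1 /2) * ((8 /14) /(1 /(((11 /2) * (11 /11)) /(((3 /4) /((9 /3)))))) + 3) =537043 /308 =1743.65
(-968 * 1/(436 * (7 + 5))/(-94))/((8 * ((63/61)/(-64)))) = -14762/968247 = -0.02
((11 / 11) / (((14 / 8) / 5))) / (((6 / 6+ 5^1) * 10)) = 1 / 21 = 0.05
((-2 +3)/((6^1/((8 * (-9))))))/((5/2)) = -24/5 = -4.80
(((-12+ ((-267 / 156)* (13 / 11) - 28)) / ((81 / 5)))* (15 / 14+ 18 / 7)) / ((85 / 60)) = -9245 / 1386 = -6.67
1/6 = 0.17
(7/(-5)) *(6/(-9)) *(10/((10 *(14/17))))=17/15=1.13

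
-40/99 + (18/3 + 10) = 15.60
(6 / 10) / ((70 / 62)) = 93 / 175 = 0.53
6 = 6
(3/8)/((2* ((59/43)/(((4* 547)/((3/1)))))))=23521/236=99.67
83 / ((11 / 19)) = 1577 / 11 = 143.36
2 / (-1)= -2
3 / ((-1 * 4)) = -3 / 4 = -0.75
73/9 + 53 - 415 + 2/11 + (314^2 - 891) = 9637778/99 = 97351.29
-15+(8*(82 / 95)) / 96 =-8509 / 570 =-14.93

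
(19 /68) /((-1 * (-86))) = 19 /5848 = 0.00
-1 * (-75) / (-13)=-75 / 13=-5.77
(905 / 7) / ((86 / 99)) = 89595 / 602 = 148.83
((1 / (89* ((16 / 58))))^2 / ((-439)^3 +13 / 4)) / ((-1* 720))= 841 / 30880621175304960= 0.00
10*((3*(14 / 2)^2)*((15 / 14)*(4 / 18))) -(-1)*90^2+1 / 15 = 8450.07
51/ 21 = 2.43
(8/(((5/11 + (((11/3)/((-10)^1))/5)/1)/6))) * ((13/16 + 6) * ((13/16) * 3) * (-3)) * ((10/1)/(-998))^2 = -789091875/1252973032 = -0.63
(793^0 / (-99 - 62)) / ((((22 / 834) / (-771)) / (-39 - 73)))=-5144112 / 253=-20332.46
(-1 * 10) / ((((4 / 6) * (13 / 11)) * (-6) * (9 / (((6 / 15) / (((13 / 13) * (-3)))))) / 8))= -88 / 351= -0.25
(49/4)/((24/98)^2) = 117649/576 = 204.25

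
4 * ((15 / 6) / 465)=2 / 93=0.02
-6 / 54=-1 / 9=-0.11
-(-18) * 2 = 36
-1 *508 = -508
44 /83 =0.53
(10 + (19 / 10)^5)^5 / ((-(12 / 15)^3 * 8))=-507528790852743863493387615280499 / 40960000000000000000000000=-12390839.62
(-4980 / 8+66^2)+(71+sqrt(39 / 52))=sqrt(3) / 2+7609 / 2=3805.37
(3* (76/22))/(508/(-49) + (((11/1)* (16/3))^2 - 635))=50274/13565387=0.00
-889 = -889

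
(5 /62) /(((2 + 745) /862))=2155 /23157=0.09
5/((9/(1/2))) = 5/18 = 0.28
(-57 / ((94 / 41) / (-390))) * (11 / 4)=5012865 / 188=26664.18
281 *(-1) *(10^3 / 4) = -70250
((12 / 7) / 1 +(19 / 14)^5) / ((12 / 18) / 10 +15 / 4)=50971245 / 30790424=1.66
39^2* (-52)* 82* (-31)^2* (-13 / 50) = 40511950596 / 25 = 1620478023.84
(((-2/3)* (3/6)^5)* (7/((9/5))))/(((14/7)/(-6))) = 35/144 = 0.24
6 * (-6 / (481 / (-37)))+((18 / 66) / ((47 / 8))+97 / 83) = 2222629 / 557843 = 3.98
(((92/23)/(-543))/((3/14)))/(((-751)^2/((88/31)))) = -0.00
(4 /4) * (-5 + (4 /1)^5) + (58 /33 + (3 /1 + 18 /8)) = 135433 /132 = 1026.01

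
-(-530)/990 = 53/99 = 0.54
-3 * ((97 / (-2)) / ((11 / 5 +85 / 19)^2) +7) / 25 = -14255877 / 20097800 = -0.71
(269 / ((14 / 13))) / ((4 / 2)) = 3497 / 28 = 124.89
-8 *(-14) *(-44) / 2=-2464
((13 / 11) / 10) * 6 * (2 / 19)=78 / 1045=0.07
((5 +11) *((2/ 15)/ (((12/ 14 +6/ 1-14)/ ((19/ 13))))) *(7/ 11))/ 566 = -7448/ 15175875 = -0.00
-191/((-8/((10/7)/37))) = 955/1036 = 0.92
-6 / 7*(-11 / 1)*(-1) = -66 / 7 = -9.43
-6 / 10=-3 / 5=-0.60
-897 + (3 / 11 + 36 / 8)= -892.23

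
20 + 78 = 98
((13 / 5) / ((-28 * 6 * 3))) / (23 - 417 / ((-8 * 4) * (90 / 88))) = -13 / 90069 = -0.00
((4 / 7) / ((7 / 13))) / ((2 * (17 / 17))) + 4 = 222 / 49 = 4.53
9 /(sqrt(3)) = 3 * sqrt(3) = 5.20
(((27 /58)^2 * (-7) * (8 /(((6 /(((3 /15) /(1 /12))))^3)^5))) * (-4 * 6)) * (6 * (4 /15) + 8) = 385263599616 /128326416015625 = 0.00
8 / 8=1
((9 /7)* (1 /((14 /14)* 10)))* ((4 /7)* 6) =0.44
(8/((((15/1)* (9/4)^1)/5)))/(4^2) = 2/27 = 0.07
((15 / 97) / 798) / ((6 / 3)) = 5 / 51604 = 0.00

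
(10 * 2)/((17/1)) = 20/17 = 1.18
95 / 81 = 1.17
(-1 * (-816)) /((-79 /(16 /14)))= -6528 /553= -11.80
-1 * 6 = -6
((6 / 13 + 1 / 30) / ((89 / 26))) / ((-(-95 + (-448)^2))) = -193 / 267813015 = -0.00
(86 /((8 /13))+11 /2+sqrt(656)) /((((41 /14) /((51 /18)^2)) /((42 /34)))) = 1666 * sqrt(41) /123+483973 /984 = 578.57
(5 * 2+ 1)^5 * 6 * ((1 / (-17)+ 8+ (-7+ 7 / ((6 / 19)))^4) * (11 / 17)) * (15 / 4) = 10327751512713085 / 83232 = 124083904180.04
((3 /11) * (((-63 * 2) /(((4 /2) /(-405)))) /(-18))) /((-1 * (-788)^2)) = 8505 /13660768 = 0.00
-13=-13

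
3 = 3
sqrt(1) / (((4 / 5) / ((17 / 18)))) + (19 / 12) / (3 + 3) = 13 / 9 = 1.44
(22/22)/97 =0.01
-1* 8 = -8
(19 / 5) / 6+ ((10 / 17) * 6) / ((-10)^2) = 341 / 510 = 0.67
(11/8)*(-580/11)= -145/2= -72.50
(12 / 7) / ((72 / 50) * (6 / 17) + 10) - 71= -1107251 / 15631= -70.84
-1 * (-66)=66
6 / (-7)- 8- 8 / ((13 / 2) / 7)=-1590 / 91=-17.47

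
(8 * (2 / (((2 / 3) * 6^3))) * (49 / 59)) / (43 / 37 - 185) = -0.00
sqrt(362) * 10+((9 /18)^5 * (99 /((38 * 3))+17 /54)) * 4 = 607 /4104+10 * sqrt(362) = 190.41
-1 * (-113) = 113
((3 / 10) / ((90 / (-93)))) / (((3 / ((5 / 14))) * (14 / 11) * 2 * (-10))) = 341 / 235200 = 0.00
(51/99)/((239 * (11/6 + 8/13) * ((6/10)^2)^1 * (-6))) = -5525/13557753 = -0.00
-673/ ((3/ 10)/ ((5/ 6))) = -16825/ 9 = -1869.44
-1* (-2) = 2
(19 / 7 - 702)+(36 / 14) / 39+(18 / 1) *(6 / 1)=-53801 / 91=-591.22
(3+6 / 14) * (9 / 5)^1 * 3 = 648 / 35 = 18.51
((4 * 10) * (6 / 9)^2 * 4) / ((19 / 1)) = 640 / 171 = 3.74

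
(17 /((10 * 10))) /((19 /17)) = 289 /1900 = 0.15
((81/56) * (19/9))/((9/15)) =285/56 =5.09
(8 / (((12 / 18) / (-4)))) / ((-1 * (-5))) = -48 / 5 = -9.60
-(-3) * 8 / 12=2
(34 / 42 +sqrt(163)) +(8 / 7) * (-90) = -2143 / 21 +sqrt(163) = -89.28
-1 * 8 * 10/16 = -5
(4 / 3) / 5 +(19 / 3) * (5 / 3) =487 / 45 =10.82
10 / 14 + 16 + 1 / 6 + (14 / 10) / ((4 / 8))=4133 / 210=19.68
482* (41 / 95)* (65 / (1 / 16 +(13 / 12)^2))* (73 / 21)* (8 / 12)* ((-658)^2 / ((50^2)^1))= 4639923774304 / 1056875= 4390229.47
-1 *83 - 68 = -151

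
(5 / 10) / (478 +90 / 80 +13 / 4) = 4 / 3859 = 0.00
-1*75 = -75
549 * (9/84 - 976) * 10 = -75007125/14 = -5357651.79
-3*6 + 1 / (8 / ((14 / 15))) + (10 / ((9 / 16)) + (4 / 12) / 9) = -37 / 540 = -0.07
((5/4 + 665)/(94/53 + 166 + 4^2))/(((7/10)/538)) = 37994905/13636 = 2786.37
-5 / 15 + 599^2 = 1076402 / 3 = 358800.67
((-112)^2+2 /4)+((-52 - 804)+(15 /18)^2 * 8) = 210493 /18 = 11694.06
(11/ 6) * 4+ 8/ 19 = 7.75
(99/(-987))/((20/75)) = -495/1316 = -0.38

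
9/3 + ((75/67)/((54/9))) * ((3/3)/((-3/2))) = 578/201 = 2.88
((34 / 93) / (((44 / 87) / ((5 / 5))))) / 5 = 493 / 3410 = 0.14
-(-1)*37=37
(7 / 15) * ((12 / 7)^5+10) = 416902 / 36015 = 11.58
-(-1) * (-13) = -13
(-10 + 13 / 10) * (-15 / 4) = 261 / 8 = 32.62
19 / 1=19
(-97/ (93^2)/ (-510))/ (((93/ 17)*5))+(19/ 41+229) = 229.46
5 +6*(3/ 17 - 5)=-407/ 17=-23.94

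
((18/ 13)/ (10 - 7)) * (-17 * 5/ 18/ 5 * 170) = -2890/ 39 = -74.10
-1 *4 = -4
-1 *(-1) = 1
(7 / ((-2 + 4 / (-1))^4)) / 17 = 7 / 22032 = 0.00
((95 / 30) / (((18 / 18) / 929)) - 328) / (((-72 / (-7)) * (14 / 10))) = 78415 / 432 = 181.52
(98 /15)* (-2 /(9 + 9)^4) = -49 /393660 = -0.00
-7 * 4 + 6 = -22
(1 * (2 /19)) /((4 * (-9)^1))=-1 /342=-0.00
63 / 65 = 0.97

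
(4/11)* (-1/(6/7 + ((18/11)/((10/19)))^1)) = -140/1527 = -0.09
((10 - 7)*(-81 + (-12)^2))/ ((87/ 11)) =693/ 29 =23.90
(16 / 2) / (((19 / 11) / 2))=176 / 19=9.26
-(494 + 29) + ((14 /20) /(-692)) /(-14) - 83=-606.00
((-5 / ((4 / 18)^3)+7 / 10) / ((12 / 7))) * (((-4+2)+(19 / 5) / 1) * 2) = -382137 / 400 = -955.34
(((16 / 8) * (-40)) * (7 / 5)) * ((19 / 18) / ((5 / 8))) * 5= -8512 / 9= -945.78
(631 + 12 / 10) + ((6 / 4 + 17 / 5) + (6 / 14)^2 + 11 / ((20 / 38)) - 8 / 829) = 26735687 / 40621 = 658.17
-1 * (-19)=19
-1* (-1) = 1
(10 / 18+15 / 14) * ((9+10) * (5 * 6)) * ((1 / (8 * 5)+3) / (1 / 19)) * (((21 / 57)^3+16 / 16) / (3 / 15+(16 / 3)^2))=1339842075 / 685748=1953.84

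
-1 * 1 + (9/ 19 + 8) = 142/ 19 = 7.47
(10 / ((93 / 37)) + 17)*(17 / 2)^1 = 33167 / 186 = 178.32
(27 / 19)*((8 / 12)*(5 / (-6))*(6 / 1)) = -90 / 19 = -4.74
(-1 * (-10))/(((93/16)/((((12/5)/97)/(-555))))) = -128/1668885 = -0.00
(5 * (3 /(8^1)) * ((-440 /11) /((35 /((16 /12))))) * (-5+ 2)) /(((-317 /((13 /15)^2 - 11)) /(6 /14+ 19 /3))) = 1309808 /698985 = 1.87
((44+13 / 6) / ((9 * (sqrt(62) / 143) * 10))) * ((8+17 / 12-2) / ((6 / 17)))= 59931443 * sqrt(62) / 2410560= 195.76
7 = 7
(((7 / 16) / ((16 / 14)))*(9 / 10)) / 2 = 441 / 2560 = 0.17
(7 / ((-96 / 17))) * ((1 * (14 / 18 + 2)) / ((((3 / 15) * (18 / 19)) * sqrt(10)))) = -56525 * sqrt(10) / 31104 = -5.75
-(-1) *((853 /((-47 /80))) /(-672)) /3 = 4265 /5922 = 0.72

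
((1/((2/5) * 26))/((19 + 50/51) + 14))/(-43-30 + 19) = -85/1622088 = -0.00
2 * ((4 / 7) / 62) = 4 / 217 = 0.02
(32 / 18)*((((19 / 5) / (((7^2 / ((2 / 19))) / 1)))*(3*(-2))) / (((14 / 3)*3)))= -32 / 5145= -0.01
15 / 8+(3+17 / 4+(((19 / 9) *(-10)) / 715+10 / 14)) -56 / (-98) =748193 / 72072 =10.38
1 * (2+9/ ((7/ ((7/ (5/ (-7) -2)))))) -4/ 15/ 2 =-413/ 285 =-1.45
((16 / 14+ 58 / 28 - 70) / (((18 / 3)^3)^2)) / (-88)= 85 / 5225472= 0.00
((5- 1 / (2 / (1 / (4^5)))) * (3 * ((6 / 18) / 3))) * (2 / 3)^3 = 3413 / 6912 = 0.49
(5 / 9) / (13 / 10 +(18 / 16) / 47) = 9400 / 22401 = 0.42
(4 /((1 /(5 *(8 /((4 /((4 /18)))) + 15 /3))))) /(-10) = -98 /9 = -10.89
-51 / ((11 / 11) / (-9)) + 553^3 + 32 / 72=1522015528 / 9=169112836.44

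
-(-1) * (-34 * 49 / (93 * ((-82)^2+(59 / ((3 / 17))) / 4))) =-6664 / 2532421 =-0.00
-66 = -66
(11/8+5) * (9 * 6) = 1377/4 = 344.25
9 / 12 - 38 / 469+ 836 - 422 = 777919 / 1876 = 414.67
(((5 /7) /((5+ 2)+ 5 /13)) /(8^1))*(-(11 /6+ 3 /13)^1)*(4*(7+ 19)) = -1495 /576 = -2.60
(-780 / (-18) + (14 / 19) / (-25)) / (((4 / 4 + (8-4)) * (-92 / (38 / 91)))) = -30854 / 784875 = -0.04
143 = 143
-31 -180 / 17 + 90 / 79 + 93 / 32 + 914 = 37666627 / 42976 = 876.46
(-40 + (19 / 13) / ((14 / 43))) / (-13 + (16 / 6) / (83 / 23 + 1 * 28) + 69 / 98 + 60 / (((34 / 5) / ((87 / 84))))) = 1677400557 / 145151708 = 11.56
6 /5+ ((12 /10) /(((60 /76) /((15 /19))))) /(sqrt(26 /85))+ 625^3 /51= 3 * sqrt(2210) /65+ 1220703431 /255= 4787074.45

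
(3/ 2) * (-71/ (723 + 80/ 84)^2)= -93933/ 462262418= -0.00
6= 6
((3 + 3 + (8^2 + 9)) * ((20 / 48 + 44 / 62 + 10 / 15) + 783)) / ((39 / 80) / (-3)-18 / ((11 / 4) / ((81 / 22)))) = -2555.42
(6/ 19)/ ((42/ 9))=9/ 133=0.07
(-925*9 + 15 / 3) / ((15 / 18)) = -9984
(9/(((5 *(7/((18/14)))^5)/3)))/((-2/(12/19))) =-9565938/26835148655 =-0.00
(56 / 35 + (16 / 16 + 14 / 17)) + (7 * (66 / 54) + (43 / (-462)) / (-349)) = 492539309 / 41115690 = 11.98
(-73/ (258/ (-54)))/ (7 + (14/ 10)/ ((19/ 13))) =6935/ 3612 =1.92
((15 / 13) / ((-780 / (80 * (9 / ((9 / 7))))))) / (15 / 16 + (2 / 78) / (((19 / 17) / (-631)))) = 0.06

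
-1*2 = -2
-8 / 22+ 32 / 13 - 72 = -9996 / 143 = -69.90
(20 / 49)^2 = 0.17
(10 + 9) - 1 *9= 10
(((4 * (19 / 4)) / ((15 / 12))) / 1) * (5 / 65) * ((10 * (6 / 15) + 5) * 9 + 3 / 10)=95.06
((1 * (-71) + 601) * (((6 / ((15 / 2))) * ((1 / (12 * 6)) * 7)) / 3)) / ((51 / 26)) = 7.01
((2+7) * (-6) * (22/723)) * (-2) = 792/241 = 3.29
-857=-857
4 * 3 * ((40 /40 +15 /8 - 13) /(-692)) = 243 /1384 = 0.18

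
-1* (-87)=87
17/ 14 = 1.21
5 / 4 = 1.25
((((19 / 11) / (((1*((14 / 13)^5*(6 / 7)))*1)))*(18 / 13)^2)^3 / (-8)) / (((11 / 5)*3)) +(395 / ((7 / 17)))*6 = 38218115554475347708725 / 6640444568693669888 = 5755.35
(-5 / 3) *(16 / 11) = -80 / 33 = -2.42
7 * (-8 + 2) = -42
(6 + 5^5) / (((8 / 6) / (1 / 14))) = 9393 / 56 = 167.73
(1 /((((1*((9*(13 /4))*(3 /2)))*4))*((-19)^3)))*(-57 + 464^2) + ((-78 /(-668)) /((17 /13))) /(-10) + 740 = 101131124006897 /136698361020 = 739.81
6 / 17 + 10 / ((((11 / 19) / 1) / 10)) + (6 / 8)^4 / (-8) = 66270421 / 382976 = 173.04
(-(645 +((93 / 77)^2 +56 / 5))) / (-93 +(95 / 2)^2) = -77985176 / 256518185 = -0.30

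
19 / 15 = 1.27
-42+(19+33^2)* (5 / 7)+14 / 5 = 26328 / 35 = 752.23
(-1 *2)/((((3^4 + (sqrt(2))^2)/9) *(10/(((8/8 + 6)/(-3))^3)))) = 343/1245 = 0.28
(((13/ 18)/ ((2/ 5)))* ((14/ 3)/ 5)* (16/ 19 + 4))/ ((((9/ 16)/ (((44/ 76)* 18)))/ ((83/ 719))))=122298176/ 7008093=17.45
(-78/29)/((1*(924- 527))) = -78/11513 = -0.01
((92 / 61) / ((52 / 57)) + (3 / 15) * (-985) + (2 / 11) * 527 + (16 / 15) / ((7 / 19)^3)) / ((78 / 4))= -7019060696 / 1750313565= -4.01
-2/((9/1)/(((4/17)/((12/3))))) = -2/153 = -0.01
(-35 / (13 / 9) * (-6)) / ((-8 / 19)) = -17955 / 52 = -345.29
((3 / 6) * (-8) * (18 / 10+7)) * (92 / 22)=-736 / 5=-147.20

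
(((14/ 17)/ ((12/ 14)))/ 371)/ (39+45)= 1/ 32436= 0.00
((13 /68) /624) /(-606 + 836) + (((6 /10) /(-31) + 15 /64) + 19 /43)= 657348187 /1000709760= 0.66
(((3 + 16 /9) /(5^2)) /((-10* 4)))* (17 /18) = -731 /162000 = -0.00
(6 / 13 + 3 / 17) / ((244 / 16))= 564 / 13481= 0.04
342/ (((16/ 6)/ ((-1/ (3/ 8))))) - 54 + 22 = -374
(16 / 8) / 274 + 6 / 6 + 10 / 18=1927 / 1233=1.56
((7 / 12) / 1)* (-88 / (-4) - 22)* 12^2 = 0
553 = 553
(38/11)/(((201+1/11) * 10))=19/11060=0.00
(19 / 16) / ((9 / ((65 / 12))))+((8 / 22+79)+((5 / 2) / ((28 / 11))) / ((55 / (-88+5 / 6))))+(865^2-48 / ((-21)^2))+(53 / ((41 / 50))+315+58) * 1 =748741.05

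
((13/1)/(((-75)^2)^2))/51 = 13/1613671875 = 0.00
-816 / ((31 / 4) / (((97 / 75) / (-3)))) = 105536 / 2325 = 45.39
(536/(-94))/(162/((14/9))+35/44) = -82544/1519087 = -0.05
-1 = -1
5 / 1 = 5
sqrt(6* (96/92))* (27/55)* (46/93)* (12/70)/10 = 648* sqrt(23)/298375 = 0.01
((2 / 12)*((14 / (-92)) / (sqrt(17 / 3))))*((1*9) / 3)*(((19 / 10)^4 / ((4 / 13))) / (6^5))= -11859211*sqrt(51) / 486466560000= -0.00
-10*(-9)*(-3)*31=-8370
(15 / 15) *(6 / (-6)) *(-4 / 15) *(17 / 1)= 68 / 15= 4.53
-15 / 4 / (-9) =5 / 12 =0.42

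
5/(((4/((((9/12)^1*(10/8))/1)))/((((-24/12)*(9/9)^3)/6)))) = -25/64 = -0.39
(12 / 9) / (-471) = -4 / 1413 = -0.00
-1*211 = -211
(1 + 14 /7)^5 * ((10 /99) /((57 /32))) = 13.78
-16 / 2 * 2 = -16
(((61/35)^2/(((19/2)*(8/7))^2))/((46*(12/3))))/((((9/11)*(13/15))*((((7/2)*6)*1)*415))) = 40931/1806121699200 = 0.00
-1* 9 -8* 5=-49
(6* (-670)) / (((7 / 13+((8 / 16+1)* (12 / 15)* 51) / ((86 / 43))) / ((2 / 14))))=-65325 / 3542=-18.44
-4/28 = -1/7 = -0.14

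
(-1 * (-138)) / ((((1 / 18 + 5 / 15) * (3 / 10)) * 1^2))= 8280 / 7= 1182.86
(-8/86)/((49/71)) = -284/2107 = -0.13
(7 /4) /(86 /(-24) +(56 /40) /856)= -22470 /45989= -0.49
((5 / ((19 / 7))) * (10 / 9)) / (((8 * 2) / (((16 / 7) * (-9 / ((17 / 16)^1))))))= -800 / 323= -2.48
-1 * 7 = -7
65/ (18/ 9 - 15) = -5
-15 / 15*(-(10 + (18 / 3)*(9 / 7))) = 124 / 7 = 17.71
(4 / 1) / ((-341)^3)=-4 / 39651821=-0.00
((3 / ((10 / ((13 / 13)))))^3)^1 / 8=27 / 8000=0.00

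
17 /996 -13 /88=-2863 /21912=-0.13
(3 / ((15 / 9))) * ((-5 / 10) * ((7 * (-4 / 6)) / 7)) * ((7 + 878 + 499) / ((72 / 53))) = 9169 / 15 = 611.27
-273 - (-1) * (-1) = -274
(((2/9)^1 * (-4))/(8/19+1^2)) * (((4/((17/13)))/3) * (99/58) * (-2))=86944/39933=2.18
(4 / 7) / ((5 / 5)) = 0.57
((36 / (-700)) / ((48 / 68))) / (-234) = 17 / 54600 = 0.00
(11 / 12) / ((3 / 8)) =22 / 9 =2.44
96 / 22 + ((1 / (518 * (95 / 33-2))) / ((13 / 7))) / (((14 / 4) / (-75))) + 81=91659552 / 1074073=85.34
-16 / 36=-4 / 9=-0.44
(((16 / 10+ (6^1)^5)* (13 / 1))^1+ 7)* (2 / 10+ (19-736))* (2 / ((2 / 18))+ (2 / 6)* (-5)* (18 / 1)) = 21743941632 / 25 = 869757665.28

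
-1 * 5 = -5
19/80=0.24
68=68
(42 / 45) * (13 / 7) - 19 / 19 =11 / 15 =0.73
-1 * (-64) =64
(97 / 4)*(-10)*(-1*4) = 970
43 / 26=1.65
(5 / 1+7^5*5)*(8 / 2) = 336160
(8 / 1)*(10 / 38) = 40 / 19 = 2.11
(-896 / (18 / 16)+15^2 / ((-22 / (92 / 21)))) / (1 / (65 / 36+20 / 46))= -77245645 / 40986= -1884.68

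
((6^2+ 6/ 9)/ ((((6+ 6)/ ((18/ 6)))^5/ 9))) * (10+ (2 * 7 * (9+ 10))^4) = 413028952545/ 256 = 1613394345.88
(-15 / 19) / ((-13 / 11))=165 / 247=0.67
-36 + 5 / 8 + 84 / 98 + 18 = -16.52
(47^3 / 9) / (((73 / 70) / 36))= 29070440 / 73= 398225.21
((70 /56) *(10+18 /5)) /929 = 0.02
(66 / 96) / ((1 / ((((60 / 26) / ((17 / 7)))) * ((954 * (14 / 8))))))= 3856545 / 3536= 1090.65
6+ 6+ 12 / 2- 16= 2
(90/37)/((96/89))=1335/592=2.26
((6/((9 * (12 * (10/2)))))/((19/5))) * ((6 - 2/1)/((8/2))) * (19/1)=1/18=0.06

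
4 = 4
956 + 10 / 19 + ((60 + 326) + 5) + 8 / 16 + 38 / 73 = 3740869 / 2774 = 1348.55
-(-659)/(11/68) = 44812/11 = 4073.82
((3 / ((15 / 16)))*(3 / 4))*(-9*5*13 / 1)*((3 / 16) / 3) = -351 / 4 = -87.75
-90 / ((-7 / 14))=180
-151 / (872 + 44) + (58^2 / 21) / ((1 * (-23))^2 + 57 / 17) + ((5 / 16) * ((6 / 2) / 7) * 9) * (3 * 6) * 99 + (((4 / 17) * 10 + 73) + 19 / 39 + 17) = 12316418580299 / 5496137400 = 2240.92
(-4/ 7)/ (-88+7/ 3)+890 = 1601122/ 1799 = 890.01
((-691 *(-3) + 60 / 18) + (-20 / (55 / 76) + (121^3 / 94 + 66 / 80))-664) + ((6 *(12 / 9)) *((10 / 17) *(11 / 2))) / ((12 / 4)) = 21347295931 / 1054680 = 20240.54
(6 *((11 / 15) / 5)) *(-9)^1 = -198 / 25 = -7.92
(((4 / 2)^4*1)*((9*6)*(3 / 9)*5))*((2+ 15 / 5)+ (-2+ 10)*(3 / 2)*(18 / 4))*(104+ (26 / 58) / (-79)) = 20241804960 / 2291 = 8835357.90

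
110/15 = 22/3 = 7.33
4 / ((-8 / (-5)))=5 / 2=2.50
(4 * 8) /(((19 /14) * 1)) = 448 /19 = 23.58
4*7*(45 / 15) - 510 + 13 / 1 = -413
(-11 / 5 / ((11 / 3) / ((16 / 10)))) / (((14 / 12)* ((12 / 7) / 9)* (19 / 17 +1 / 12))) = -22032 / 6125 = -3.60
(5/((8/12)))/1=15/2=7.50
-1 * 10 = -10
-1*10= -10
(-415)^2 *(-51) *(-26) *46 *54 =567271949400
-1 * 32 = -32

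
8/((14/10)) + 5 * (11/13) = 905/91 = 9.95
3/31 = 0.10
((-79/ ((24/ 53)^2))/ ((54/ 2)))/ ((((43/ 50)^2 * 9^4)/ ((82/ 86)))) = -5686469375/ 2028157420176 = -0.00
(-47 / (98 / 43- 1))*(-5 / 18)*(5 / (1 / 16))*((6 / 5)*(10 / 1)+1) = 1050920 / 99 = 10615.35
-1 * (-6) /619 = 6 /619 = 0.01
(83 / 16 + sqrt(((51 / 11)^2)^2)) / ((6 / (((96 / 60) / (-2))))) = -51659 / 14520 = -3.56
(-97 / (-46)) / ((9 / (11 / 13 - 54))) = -12.45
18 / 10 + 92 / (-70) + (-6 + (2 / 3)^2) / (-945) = 4181 / 8505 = 0.49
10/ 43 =0.23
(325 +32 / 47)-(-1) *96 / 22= 170633 / 517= 330.04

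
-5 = -5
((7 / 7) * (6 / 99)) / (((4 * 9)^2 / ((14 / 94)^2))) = 49 / 47237256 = 0.00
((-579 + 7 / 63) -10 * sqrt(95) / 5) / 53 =-11.29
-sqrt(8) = -2* sqrt(2) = -2.83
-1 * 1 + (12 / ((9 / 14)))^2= 3127 / 9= 347.44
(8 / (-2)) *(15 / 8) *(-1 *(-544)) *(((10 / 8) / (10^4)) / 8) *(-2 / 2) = 51 / 800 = 0.06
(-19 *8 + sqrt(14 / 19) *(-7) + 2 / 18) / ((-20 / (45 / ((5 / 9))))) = 567 *sqrt(266) / 380 + 12303 / 20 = 639.49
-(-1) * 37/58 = 37/58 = 0.64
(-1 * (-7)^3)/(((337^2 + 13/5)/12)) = 3430/94643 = 0.04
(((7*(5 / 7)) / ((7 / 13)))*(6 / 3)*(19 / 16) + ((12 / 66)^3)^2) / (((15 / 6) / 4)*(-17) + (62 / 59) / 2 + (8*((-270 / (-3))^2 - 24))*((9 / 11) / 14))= 129085003721 / 22041493489983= 0.01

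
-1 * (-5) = 5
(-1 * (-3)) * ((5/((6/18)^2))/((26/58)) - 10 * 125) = -44835/13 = -3448.85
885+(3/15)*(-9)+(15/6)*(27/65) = 114951/130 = 884.24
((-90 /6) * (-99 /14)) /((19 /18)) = 13365 /133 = 100.49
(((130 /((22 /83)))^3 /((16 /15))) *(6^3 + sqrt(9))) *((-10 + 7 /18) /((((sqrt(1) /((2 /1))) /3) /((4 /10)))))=-5949282133699125 /10648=-558722965223.43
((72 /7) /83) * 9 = 648 /581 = 1.12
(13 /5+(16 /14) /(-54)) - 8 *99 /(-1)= 750877 /945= 794.58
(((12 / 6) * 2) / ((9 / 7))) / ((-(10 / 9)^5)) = -45927 / 25000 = -1.84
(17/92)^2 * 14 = 2023/4232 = 0.48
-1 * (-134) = 134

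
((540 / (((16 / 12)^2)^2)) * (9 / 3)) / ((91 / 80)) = 164025 / 364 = 450.62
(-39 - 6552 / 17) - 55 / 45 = -425.63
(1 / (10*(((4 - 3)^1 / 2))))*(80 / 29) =16 / 29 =0.55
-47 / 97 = -0.48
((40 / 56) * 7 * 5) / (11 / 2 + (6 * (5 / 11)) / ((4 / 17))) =275 / 188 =1.46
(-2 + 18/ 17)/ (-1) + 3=3.94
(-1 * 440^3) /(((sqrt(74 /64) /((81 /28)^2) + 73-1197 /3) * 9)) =60857153280 * sqrt(74) /45748326103 + 1328229726024960 /45748326103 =29044.85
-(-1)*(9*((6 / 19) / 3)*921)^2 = 274830084 / 361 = 761302.17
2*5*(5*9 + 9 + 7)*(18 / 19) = 577.89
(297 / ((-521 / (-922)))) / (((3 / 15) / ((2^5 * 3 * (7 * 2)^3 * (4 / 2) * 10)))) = 7213444761600 / 521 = 13845383419.58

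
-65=-65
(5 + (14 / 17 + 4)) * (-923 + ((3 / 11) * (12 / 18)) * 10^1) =-9049.26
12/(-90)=-2/15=-0.13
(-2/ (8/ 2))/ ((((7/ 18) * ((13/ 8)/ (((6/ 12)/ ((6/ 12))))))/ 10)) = -720/ 91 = -7.91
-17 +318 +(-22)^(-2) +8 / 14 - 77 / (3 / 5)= 1760813 / 10164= 173.24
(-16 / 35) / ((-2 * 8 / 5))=1 / 7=0.14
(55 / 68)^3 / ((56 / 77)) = 1830125 / 2515456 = 0.73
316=316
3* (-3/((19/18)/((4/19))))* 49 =-31752/361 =-87.96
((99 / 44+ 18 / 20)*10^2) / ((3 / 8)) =840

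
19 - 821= -802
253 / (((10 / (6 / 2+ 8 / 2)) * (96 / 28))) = 12397 / 240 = 51.65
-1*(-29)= 29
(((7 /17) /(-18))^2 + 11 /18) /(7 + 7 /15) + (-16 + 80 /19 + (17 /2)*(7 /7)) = -213043255 /66419136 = -3.21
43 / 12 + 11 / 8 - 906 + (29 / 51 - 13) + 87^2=2715455 / 408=6655.53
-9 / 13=-0.69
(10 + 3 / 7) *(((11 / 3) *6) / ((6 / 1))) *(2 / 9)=1606 / 189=8.50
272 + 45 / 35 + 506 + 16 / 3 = 16477 / 21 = 784.62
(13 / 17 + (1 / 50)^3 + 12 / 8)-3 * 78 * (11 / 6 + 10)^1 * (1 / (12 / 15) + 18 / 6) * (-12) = 300095187517 / 2125000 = 141221.26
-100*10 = -1000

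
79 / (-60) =-79 / 60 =-1.32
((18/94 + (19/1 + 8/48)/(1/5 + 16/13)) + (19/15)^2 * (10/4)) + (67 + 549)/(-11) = -2517784/65565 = -38.40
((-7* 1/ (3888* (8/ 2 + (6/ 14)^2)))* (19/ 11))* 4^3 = -26068/ 547965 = -0.05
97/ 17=5.71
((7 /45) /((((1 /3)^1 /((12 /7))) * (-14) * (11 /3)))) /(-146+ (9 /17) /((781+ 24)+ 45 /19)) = 312936 /2931675593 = 0.00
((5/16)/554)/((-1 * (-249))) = 5/2207136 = 0.00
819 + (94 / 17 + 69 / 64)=898261 / 1088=825.61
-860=-860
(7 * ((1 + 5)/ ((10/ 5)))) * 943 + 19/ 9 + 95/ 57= 178261/ 9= 19806.78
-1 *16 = -16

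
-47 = -47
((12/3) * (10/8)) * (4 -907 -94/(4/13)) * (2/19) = -12085/19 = -636.05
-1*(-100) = 100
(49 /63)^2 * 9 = 49 /9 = 5.44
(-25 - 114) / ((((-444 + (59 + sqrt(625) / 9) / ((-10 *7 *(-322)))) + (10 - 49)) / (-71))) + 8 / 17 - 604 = -259829421255 / 416418502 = -623.96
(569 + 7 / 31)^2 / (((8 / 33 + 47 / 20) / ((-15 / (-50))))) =61653500568 / 1644271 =37495.95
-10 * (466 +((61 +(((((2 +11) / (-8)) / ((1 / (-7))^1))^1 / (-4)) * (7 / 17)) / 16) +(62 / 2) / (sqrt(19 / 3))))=-22931855 / 4352 - 310 * sqrt(57) / 19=-5392.45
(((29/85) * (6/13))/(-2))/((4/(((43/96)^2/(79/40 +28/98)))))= -375347/214875648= -0.00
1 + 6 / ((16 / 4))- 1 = 1.50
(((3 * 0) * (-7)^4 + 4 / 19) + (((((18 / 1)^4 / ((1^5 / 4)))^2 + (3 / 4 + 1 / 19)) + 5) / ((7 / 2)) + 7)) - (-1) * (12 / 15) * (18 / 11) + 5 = 737014963544927 / 14630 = 50376962648.32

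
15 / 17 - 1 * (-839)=14278 / 17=839.88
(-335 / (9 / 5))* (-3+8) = -8375 / 9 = -930.56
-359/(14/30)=-5385/7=-769.29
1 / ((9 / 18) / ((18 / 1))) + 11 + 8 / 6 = 145 / 3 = 48.33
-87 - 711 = -798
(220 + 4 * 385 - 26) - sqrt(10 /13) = 1733.12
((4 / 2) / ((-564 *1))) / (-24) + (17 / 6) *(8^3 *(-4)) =-39272447 / 6768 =-5802.67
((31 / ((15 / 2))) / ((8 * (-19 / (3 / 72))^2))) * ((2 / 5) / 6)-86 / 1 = -16094246369 / 187142400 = -86.00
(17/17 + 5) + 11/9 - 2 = 47/9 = 5.22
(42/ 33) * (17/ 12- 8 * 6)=-3913/ 66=-59.29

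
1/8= 0.12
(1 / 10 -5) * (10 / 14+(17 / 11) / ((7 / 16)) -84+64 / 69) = 2931607 / 7590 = 386.25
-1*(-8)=8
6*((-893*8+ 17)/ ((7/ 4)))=-171048/ 7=-24435.43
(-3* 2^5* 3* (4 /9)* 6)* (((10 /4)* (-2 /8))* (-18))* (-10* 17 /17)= 86400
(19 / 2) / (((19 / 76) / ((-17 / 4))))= -323 / 2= -161.50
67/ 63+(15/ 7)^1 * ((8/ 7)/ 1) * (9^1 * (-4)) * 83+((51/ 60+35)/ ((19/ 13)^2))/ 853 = -19871300317567/ 2715969060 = -7316.47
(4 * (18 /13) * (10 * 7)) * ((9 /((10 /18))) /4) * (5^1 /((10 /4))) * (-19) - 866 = -786914 /13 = -60531.85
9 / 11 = 0.82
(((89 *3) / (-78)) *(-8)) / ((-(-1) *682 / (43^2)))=329122 / 4433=74.24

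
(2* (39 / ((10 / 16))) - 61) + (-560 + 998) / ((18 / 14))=6067 / 15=404.47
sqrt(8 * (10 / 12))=2 * sqrt(15) / 3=2.58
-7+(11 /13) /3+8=50 /39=1.28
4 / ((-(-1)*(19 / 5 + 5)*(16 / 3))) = 15 / 176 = 0.09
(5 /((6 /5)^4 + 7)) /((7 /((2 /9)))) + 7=2507161 /357273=7.02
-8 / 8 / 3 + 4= 11 / 3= 3.67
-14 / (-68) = 7 / 34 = 0.21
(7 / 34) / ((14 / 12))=3 / 17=0.18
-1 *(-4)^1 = 4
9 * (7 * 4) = 252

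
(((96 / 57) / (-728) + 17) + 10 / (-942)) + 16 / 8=18.99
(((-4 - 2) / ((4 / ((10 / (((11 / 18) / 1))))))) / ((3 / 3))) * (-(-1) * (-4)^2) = -4320 / 11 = -392.73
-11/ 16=-0.69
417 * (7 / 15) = 973 / 5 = 194.60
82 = 82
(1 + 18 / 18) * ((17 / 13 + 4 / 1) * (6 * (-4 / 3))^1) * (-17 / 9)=6256 / 39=160.41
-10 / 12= -5 / 6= -0.83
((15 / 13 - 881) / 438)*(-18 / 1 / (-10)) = -17157 / 4745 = -3.62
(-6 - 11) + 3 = -14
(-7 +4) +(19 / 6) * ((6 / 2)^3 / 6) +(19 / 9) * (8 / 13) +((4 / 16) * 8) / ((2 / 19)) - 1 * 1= 14297 / 468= 30.55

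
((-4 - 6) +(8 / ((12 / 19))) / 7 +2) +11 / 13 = -1459 / 273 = -5.34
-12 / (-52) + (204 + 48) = 3279 / 13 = 252.23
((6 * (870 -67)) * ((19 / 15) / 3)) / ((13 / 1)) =156.48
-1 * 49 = -49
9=9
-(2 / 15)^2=-4 / 225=-0.02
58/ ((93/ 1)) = 58/ 93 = 0.62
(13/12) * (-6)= -13/2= -6.50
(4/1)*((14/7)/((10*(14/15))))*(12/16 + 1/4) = 6/7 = 0.86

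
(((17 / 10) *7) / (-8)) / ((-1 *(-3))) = -119 / 240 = -0.50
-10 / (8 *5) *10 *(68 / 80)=-2.12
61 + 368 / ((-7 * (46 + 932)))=208619 / 3423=60.95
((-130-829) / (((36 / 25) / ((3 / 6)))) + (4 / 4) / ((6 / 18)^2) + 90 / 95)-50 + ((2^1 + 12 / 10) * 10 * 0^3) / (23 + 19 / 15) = -510317 / 1368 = -373.04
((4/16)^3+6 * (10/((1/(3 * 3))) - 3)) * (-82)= -42805.28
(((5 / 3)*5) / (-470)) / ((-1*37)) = 5 / 10434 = 0.00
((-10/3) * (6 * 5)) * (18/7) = -1800/7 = -257.14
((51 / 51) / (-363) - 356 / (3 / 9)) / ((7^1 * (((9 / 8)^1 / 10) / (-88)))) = 248118400 / 2079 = 119345.07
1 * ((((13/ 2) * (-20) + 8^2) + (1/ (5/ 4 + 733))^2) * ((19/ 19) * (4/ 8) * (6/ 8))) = -284656969/ 11501292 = -24.75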